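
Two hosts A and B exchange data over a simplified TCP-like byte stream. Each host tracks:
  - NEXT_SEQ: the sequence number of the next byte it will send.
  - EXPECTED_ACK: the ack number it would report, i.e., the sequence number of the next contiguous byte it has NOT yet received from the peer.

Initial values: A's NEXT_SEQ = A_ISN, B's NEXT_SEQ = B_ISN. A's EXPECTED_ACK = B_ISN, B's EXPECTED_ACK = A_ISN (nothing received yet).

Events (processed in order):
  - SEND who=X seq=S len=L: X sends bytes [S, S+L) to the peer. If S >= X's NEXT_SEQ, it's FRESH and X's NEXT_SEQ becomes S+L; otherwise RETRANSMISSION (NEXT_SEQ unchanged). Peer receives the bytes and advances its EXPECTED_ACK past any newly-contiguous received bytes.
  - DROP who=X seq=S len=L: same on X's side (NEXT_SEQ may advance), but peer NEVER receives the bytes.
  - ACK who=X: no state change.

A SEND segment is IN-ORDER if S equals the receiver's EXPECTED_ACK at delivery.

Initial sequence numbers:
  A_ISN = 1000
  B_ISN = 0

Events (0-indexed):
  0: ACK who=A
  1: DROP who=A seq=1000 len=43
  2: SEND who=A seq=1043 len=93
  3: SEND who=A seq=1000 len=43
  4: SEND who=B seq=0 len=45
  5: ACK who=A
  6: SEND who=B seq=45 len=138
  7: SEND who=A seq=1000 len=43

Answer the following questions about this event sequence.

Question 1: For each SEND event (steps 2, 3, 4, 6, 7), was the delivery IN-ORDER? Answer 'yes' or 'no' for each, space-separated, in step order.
Answer: no yes yes yes no

Derivation:
Step 2: SEND seq=1043 -> out-of-order
Step 3: SEND seq=1000 -> in-order
Step 4: SEND seq=0 -> in-order
Step 6: SEND seq=45 -> in-order
Step 7: SEND seq=1000 -> out-of-order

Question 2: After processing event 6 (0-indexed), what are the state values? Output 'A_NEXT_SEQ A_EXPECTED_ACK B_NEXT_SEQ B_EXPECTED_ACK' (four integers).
After event 0: A_seq=1000 A_ack=0 B_seq=0 B_ack=1000
After event 1: A_seq=1043 A_ack=0 B_seq=0 B_ack=1000
After event 2: A_seq=1136 A_ack=0 B_seq=0 B_ack=1000
After event 3: A_seq=1136 A_ack=0 B_seq=0 B_ack=1136
After event 4: A_seq=1136 A_ack=45 B_seq=45 B_ack=1136
After event 5: A_seq=1136 A_ack=45 B_seq=45 B_ack=1136
After event 6: A_seq=1136 A_ack=183 B_seq=183 B_ack=1136

1136 183 183 1136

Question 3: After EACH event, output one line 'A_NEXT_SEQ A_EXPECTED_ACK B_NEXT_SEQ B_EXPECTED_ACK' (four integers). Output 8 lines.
1000 0 0 1000
1043 0 0 1000
1136 0 0 1000
1136 0 0 1136
1136 45 45 1136
1136 45 45 1136
1136 183 183 1136
1136 183 183 1136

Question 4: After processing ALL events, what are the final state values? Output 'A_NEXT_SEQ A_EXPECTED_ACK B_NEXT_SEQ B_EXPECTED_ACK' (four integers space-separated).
Answer: 1136 183 183 1136

Derivation:
After event 0: A_seq=1000 A_ack=0 B_seq=0 B_ack=1000
After event 1: A_seq=1043 A_ack=0 B_seq=0 B_ack=1000
After event 2: A_seq=1136 A_ack=0 B_seq=0 B_ack=1000
After event 3: A_seq=1136 A_ack=0 B_seq=0 B_ack=1136
After event 4: A_seq=1136 A_ack=45 B_seq=45 B_ack=1136
After event 5: A_seq=1136 A_ack=45 B_seq=45 B_ack=1136
After event 6: A_seq=1136 A_ack=183 B_seq=183 B_ack=1136
After event 7: A_seq=1136 A_ack=183 B_seq=183 B_ack=1136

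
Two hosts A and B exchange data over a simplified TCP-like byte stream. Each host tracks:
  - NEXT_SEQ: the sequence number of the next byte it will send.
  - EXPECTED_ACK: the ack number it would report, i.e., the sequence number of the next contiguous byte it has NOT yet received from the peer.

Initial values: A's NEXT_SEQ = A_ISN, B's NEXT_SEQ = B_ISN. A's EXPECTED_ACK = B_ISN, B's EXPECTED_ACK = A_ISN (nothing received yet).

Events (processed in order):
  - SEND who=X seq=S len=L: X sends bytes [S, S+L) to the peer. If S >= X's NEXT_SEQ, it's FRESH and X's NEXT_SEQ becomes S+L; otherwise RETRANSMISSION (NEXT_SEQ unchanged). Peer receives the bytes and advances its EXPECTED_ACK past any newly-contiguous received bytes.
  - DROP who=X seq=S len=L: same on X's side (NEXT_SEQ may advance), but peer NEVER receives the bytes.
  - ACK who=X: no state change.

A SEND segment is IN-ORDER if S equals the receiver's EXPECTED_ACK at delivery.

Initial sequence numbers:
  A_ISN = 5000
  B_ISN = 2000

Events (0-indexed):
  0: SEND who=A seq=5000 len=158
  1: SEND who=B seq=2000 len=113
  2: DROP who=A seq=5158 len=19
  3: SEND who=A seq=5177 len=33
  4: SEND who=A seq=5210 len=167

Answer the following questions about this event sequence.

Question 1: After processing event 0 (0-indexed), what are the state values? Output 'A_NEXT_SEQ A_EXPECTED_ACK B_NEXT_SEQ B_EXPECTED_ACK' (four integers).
After event 0: A_seq=5158 A_ack=2000 B_seq=2000 B_ack=5158

5158 2000 2000 5158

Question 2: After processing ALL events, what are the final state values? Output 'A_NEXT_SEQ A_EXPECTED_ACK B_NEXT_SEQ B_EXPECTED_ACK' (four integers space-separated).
Answer: 5377 2113 2113 5158

Derivation:
After event 0: A_seq=5158 A_ack=2000 B_seq=2000 B_ack=5158
After event 1: A_seq=5158 A_ack=2113 B_seq=2113 B_ack=5158
After event 2: A_seq=5177 A_ack=2113 B_seq=2113 B_ack=5158
After event 3: A_seq=5210 A_ack=2113 B_seq=2113 B_ack=5158
After event 4: A_seq=5377 A_ack=2113 B_seq=2113 B_ack=5158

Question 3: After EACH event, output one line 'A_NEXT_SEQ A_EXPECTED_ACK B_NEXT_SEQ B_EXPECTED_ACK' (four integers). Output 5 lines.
5158 2000 2000 5158
5158 2113 2113 5158
5177 2113 2113 5158
5210 2113 2113 5158
5377 2113 2113 5158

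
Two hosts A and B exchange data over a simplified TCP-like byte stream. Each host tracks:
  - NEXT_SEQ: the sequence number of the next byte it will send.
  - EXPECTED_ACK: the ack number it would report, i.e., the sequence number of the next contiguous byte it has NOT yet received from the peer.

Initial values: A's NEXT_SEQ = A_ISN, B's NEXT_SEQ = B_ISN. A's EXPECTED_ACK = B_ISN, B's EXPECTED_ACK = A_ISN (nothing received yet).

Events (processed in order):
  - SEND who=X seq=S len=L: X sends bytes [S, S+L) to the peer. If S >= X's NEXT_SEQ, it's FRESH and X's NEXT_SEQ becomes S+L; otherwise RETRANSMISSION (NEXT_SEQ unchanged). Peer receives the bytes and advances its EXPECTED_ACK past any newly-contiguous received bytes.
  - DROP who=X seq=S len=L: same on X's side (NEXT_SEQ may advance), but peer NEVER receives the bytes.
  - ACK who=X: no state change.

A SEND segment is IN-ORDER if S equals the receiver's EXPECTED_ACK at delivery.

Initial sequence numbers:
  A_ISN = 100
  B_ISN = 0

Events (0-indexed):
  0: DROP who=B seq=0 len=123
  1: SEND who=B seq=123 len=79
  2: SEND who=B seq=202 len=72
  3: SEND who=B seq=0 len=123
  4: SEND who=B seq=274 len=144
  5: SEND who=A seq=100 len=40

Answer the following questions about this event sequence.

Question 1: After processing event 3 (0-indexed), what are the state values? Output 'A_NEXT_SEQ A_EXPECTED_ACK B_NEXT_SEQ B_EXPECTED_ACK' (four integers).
After event 0: A_seq=100 A_ack=0 B_seq=123 B_ack=100
After event 1: A_seq=100 A_ack=0 B_seq=202 B_ack=100
After event 2: A_seq=100 A_ack=0 B_seq=274 B_ack=100
After event 3: A_seq=100 A_ack=274 B_seq=274 B_ack=100

100 274 274 100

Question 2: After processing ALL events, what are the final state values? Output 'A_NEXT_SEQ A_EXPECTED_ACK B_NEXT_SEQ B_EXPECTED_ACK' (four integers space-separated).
Answer: 140 418 418 140

Derivation:
After event 0: A_seq=100 A_ack=0 B_seq=123 B_ack=100
After event 1: A_seq=100 A_ack=0 B_seq=202 B_ack=100
After event 2: A_seq=100 A_ack=0 B_seq=274 B_ack=100
After event 3: A_seq=100 A_ack=274 B_seq=274 B_ack=100
After event 4: A_seq=100 A_ack=418 B_seq=418 B_ack=100
After event 5: A_seq=140 A_ack=418 B_seq=418 B_ack=140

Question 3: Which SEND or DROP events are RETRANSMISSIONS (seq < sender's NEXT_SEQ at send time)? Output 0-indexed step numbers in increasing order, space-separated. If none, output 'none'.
Step 0: DROP seq=0 -> fresh
Step 1: SEND seq=123 -> fresh
Step 2: SEND seq=202 -> fresh
Step 3: SEND seq=0 -> retransmit
Step 4: SEND seq=274 -> fresh
Step 5: SEND seq=100 -> fresh

Answer: 3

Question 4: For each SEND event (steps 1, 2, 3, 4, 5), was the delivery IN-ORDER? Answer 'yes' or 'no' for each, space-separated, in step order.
Step 1: SEND seq=123 -> out-of-order
Step 2: SEND seq=202 -> out-of-order
Step 3: SEND seq=0 -> in-order
Step 4: SEND seq=274 -> in-order
Step 5: SEND seq=100 -> in-order

Answer: no no yes yes yes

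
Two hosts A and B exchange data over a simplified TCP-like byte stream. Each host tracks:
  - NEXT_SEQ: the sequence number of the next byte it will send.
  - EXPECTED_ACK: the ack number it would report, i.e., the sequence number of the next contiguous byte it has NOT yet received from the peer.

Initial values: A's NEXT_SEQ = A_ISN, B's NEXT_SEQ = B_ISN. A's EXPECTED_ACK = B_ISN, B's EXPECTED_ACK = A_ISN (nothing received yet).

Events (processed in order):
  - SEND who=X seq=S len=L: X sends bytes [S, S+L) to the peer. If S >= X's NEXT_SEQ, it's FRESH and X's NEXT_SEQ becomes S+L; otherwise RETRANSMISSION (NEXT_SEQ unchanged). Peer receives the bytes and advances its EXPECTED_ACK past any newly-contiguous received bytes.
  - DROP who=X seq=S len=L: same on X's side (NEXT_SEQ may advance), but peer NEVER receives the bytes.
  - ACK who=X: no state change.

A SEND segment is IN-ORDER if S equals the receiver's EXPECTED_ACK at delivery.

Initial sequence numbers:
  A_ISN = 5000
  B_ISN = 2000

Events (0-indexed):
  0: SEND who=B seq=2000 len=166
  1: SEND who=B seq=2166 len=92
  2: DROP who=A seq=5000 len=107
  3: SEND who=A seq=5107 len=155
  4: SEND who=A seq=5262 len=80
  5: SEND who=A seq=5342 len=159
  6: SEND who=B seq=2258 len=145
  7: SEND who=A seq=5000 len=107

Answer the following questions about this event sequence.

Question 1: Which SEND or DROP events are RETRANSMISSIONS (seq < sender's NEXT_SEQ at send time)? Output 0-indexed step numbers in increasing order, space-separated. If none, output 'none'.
Answer: 7

Derivation:
Step 0: SEND seq=2000 -> fresh
Step 1: SEND seq=2166 -> fresh
Step 2: DROP seq=5000 -> fresh
Step 3: SEND seq=5107 -> fresh
Step 4: SEND seq=5262 -> fresh
Step 5: SEND seq=5342 -> fresh
Step 6: SEND seq=2258 -> fresh
Step 7: SEND seq=5000 -> retransmit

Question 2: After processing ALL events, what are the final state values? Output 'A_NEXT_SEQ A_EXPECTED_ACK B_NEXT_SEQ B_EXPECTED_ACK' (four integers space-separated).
Answer: 5501 2403 2403 5501

Derivation:
After event 0: A_seq=5000 A_ack=2166 B_seq=2166 B_ack=5000
After event 1: A_seq=5000 A_ack=2258 B_seq=2258 B_ack=5000
After event 2: A_seq=5107 A_ack=2258 B_seq=2258 B_ack=5000
After event 3: A_seq=5262 A_ack=2258 B_seq=2258 B_ack=5000
After event 4: A_seq=5342 A_ack=2258 B_seq=2258 B_ack=5000
After event 5: A_seq=5501 A_ack=2258 B_seq=2258 B_ack=5000
After event 6: A_seq=5501 A_ack=2403 B_seq=2403 B_ack=5000
After event 7: A_seq=5501 A_ack=2403 B_seq=2403 B_ack=5501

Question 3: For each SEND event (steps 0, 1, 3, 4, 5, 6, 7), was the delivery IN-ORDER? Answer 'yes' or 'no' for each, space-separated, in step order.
Answer: yes yes no no no yes yes

Derivation:
Step 0: SEND seq=2000 -> in-order
Step 1: SEND seq=2166 -> in-order
Step 3: SEND seq=5107 -> out-of-order
Step 4: SEND seq=5262 -> out-of-order
Step 5: SEND seq=5342 -> out-of-order
Step 6: SEND seq=2258 -> in-order
Step 7: SEND seq=5000 -> in-order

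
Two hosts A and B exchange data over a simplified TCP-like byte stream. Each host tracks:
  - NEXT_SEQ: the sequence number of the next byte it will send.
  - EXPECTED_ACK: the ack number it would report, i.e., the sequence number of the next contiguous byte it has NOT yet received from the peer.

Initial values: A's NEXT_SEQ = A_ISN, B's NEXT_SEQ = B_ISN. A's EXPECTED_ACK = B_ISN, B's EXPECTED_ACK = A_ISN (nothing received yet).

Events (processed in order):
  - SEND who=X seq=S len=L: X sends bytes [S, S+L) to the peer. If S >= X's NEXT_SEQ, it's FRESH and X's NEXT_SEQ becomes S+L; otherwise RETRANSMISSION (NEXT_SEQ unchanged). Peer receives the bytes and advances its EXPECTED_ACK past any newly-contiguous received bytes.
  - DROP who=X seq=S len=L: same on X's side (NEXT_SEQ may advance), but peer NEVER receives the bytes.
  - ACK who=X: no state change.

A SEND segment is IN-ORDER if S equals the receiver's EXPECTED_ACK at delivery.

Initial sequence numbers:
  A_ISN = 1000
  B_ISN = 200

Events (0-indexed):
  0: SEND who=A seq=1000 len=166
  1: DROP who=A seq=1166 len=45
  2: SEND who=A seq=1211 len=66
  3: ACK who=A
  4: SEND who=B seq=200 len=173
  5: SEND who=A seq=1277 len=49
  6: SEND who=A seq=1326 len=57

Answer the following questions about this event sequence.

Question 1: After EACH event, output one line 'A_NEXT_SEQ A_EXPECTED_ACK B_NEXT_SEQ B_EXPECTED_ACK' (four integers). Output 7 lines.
1166 200 200 1166
1211 200 200 1166
1277 200 200 1166
1277 200 200 1166
1277 373 373 1166
1326 373 373 1166
1383 373 373 1166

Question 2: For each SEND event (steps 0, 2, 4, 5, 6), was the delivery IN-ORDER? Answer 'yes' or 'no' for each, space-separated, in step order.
Step 0: SEND seq=1000 -> in-order
Step 2: SEND seq=1211 -> out-of-order
Step 4: SEND seq=200 -> in-order
Step 5: SEND seq=1277 -> out-of-order
Step 6: SEND seq=1326 -> out-of-order

Answer: yes no yes no no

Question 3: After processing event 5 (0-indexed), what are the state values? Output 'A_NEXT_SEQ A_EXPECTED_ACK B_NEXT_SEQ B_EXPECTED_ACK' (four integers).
After event 0: A_seq=1166 A_ack=200 B_seq=200 B_ack=1166
After event 1: A_seq=1211 A_ack=200 B_seq=200 B_ack=1166
After event 2: A_seq=1277 A_ack=200 B_seq=200 B_ack=1166
After event 3: A_seq=1277 A_ack=200 B_seq=200 B_ack=1166
After event 4: A_seq=1277 A_ack=373 B_seq=373 B_ack=1166
After event 5: A_seq=1326 A_ack=373 B_seq=373 B_ack=1166

1326 373 373 1166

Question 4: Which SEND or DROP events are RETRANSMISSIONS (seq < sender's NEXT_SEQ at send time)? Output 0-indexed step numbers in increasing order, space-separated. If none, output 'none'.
Step 0: SEND seq=1000 -> fresh
Step 1: DROP seq=1166 -> fresh
Step 2: SEND seq=1211 -> fresh
Step 4: SEND seq=200 -> fresh
Step 5: SEND seq=1277 -> fresh
Step 6: SEND seq=1326 -> fresh

Answer: none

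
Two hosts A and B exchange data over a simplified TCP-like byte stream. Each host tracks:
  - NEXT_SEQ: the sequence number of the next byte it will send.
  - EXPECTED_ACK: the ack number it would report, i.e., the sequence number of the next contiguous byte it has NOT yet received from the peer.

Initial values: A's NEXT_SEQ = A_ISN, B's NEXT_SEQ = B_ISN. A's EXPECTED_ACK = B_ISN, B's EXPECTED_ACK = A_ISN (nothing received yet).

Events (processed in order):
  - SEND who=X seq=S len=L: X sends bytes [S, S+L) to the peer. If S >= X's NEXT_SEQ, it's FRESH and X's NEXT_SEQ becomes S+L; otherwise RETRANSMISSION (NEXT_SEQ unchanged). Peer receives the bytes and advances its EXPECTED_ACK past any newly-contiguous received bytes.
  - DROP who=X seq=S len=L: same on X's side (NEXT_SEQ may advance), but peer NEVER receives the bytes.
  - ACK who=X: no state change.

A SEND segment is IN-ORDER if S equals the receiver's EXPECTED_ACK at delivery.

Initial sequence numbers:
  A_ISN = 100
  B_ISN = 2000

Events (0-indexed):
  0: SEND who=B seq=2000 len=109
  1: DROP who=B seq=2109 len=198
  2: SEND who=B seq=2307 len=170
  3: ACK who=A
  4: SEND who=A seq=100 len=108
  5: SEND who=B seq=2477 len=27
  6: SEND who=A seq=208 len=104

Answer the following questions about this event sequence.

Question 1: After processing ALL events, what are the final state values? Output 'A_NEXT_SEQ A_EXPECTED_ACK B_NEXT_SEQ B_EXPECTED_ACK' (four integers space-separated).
Answer: 312 2109 2504 312

Derivation:
After event 0: A_seq=100 A_ack=2109 B_seq=2109 B_ack=100
After event 1: A_seq=100 A_ack=2109 B_seq=2307 B_ack=100
After event 2: A_seq=100 A_ack=2109 B_seq=2477 B_ack=100
After event 3: A_seq=100 A_ack=2109 B_seq=2477 B_ack=100
After event 4: A_seq=208 A_ack=2109 B_seq=2477 B_ack=208
After event 5: A_seq=208 A_ack=2109 B_seq=2504 B_ack=208
After event 6: A_seq=312 A_ack=2109 B_seq=2504 B_ack=312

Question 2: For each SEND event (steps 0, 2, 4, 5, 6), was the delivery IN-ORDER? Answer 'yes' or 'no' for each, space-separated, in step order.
Step 0: SEND seq=2000 -> in-order
Step 2: SEND seq=2307 -> out-of-order
Step 4: SEND seq=100 -> in-order
Step 5: SEND seq=2477 -> out-of-order
Step 6: SEND seq=208 -> in-order

Answer: yes no yes no yes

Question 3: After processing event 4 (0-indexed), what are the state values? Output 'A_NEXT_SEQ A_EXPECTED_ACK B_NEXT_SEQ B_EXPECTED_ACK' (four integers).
After event 0: A_seq=100 A_ack=2109 B_seq=2109 B_ack=100
After event 1: A_seq=100 A_ack=2109 B_seq=2307 B_ack=100
After event 2: A_seq=100 A_ack=2109 B_seq=2477 B_ack=100
After event 3: A_seq=100 A_ack=2109 B_seq=2477 B_ack=100
After event 4: A_seq=208 A_ack=2109 B_seq=2477 B_ack=208

208 2109 2477 208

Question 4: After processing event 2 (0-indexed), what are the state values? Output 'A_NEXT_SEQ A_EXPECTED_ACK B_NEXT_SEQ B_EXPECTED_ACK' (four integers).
After event 0: A_seq=100 A_ack=2109 B_seq=2109 B_ack=100
After event 1: A_seq=100 A_ack=2109 B_seq=2307 B_ack=100
After event 2: A_seq=100 A_ack=2109 B_seq=2477 B_ack=100

100 2109 2477 100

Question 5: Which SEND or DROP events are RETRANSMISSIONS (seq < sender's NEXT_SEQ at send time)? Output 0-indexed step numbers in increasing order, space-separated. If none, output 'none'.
Answer: none

Derivation:
Step 0: SEND seq=2000 -> fresh
Step 1: DROP seq=2109 -> fresh
Step 2: SEND seq=2307 -> fresh
Step 4: SEND seq=100 -> fresh
Step 5: SEND seq=2477 -> fresh
Step 6: SEND seq=208 -> fresh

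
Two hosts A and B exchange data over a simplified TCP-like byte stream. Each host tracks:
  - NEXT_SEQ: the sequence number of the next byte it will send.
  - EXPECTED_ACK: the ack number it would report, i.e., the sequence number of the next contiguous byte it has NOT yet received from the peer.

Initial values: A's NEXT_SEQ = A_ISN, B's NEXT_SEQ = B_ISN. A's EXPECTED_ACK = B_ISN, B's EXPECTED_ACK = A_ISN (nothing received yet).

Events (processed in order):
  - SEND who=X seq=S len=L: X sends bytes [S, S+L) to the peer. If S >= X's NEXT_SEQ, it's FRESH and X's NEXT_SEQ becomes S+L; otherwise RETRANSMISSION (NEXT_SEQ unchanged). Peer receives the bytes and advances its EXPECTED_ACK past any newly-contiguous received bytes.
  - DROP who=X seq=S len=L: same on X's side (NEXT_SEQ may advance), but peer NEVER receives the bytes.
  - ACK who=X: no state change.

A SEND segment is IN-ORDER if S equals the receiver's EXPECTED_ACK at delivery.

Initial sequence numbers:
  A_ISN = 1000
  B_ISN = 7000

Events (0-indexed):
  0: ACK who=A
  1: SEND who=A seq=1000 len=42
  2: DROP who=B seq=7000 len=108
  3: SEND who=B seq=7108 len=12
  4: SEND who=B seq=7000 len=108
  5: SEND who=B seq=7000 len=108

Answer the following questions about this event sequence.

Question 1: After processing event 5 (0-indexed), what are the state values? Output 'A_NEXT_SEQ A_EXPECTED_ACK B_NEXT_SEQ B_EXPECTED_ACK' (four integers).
After event 0: A_seq=1000 A_ack=7000 B_seq=7000 B_ack=1000
After event 1: A_seq=1042 A_ack=7000 B_seq=7000 B_ack=1042
After event 2: A_seq=1042 A_ack=7000 B_seq=7108 B_ack=1042
After event 3: A_seq=1042 A_ack=7000 B_seq=7120 B_ack=1042
After event 4: A_seq=1042 A_ack=7120 B_seq=7120 B_ack=1042
After event 5: A_seq=1042 A_ack=7120 B_seq=7120 B_ack=1042

1042 7120 7120 1042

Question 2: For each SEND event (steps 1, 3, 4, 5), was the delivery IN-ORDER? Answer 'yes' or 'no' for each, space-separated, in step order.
Step 1: SEND seq=1000 -> in-order
Step 3: SEND seq=7108 -> out-of-order
Step 4: SEND seq=7000 -> in-order
Step 5: SEND seq=7000 -> out-of-order

Answer: yes no yes no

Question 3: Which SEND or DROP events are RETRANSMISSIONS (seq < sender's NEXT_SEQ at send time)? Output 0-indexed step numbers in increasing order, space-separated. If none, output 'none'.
Step 1: SEND seq=1000 -> fresh
Step 2: DROP seq=7000 -> fresh
Step 3: SEND seq=7108 -> fresh
Step 4: SEND seq=7000 -> retransmit
Step 5: SEND seq=7000 -> retransmit

Answer: 4 5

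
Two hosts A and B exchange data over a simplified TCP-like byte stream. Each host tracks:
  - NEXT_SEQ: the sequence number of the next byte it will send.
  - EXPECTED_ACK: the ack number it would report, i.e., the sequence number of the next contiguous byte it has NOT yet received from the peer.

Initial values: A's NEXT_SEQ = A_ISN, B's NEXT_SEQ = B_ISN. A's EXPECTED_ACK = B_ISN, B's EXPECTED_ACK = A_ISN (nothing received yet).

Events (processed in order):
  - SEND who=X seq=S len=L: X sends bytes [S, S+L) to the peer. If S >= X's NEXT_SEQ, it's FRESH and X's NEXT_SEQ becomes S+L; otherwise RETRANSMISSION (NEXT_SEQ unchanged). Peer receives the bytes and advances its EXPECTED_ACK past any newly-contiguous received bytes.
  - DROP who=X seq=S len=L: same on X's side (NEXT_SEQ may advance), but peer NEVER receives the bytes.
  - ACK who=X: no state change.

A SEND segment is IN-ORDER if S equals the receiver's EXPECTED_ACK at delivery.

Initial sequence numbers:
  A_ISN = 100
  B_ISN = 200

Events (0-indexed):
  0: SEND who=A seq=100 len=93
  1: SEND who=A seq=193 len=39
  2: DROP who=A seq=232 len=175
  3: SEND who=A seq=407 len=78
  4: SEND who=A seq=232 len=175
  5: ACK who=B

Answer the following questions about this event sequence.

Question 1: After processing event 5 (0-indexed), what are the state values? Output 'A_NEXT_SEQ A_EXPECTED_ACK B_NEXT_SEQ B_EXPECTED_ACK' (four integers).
After event 0: A_seq=193 A_ack=200 B_seq=200 B_ack=193
After event 1: A_seq=232 A_ack=200 B_seq=200 B_ack=232
After event 2: A_seq=407 A_ack=200 B_seq=200 B_ack=232
After event 3: A_seq=485 A_ack=200 B_seq=200 B_ack=232
After event 4: A_seq=485 A_ack=200 B_seq=200 B_ack=485
After event 5: A_seq=485 A_ack=200 B_seq=200 B_ack=485

485 200 200 485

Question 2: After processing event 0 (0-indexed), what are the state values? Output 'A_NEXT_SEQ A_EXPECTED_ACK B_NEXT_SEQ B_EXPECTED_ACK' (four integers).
After event 0: A_seq=193 A_ack=200 B_seq=200 B_ack=193

193 200 200 193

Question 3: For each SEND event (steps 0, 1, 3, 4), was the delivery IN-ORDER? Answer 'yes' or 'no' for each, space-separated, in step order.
Step 0: SEND seq=100 -> in-order
Step 1: SEND seq=193 -> in-order
Step 3: SEND seq=407 -> out-of-order
Step 4: SEND seq=232 -> in-order

Answer: yes yes no yes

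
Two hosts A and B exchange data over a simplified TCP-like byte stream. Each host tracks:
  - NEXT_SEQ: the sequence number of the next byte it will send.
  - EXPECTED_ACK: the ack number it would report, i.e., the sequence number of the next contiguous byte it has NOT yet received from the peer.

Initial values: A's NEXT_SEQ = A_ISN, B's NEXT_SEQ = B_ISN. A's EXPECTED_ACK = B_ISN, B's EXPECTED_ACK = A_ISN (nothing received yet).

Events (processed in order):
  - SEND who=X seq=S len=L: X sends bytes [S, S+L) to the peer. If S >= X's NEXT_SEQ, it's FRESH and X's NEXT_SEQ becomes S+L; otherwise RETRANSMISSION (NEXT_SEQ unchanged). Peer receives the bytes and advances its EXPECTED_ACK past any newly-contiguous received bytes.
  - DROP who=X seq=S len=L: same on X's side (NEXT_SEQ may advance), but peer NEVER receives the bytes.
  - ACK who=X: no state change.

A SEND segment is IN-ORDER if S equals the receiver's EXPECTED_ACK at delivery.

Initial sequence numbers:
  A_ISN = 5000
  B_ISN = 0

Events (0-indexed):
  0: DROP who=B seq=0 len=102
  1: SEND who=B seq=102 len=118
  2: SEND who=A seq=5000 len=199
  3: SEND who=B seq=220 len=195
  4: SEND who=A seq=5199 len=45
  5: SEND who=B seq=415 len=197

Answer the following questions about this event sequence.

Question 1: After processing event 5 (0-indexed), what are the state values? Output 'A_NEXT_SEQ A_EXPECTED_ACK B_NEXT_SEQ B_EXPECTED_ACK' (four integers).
After event 0: A_seq=5000 A_ack=0 B_seq=102 B_ack=5000
After event 1: A_seq=5000 A_ack=0 B_seq=220 B_ack=5000
After event 2: A_seq=5199 A_ack=0 B_seq=220 B_ack=5199
After event 3: A_seq=5199 A_ack=0 B_seq=415 B_ack=5199
After event 4: A_seq=5244 A_ack=0 B_seq=415 B_ack=5244
After event 5: A_seq=5244 A_ack=0 B_seq=612 B_ack=5244

5244 0 612 5244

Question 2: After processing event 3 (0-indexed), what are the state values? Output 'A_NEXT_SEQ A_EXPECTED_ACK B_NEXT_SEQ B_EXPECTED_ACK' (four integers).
After event 0: A_seq=5000 A_ack=0 B_seq=102 B_ack=5000
After event 1: A_seq=5000 A_ack=0 B_seq=220 B_ack=5000
After event 2: A_seq=5199 A_ack=0 B_seq=220 B_ack=5199
After event 3: A_seq=5199 A_ack=0 B_seq=415 B_ack=5199

5199 0 415 5199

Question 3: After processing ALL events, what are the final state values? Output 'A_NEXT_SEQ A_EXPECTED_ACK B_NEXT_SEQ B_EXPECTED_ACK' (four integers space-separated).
Answer: 5244 0 612 5244

Derivation:
After event 0: A_seq=5000 A_ack=0 B_seq=102 B_ack=5000
After event 1: A_seq=5000 A_ack=0 B_seq=220 B_ack=5000
After event 2: A_seq=5199 A_ack=0 B_seq=220 B_ack=5199
After event 3: A_seq=5199 A_ack=0 B_seq=415 B_ack=5199
After event 4: A_seq=5244 A_ack=0 B_seq=415 B_ack=5244
After event 5: A_seq=5244 A_ack=0 B_seq=612 B_ack=5244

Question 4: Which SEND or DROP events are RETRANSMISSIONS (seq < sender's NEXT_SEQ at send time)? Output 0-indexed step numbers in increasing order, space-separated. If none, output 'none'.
Answer: none

Derivation:
Step 0: DROP seq=0 -> fresh
Step 1: SEND seq=102 -> fresh
Step 2: SEND seq=5000 -> fresh
Step 3: SEND seq=220 -> fresh
Step 4: SEND seq=5199 -> fresh
Step 5: SEND seq=415 -> fresh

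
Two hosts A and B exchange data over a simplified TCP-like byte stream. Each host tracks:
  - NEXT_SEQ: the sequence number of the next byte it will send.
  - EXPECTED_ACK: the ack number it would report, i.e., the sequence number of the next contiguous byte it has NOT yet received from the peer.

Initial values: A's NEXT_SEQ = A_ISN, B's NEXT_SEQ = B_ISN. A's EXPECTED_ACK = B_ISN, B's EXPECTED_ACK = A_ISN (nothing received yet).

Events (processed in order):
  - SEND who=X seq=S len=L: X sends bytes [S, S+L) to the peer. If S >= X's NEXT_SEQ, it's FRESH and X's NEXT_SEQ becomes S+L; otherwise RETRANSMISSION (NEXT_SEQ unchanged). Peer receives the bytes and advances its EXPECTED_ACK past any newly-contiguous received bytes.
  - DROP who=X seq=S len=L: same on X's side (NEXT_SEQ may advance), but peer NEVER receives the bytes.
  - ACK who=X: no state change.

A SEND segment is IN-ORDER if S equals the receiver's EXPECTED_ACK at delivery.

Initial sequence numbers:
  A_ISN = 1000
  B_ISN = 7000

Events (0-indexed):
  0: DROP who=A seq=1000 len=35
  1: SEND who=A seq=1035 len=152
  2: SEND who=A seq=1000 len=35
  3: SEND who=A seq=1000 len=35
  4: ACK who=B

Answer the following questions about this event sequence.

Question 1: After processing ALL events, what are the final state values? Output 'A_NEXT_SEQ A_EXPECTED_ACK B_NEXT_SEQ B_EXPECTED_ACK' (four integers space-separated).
After event 0: A_seq=1035 A_ack=7000 B_seq=7000 B_ack=1000
After event 1: A_seq=1187 A_ack=7000 B_seq=7000 B_ack=1000
After event 2: A_seq=1187 A_ack=7000 B_seq=7000 B_ack=1187
After event 3: A_seq=1187 A_ack=7000 B_seq=7000 B_ack=1187
After event 4: A_seq=1187 A_ack=7000 B_seq=7000 B_ack=1187

Answer: 1187 7000 7000 1187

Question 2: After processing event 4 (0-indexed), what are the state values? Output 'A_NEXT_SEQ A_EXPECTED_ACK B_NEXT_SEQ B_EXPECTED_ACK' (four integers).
After event 0: A_seq=1035 A_ack=7000 B_seq=7000 B_ack=1000
After event 1: A_seq=1187 A_ack=7000 B_seq=7000 B_ack=1000
After event 2: A_seq=1187 A_ack=7000 B_seq=7000 B_ack=1187
After event 3: A_seq=1187 A_ack=7000 B_seq=7000 B_ack=1187
After event 4: A_seq=1187 A_ack=7000 B_seq=7000 B_ack=1187

1187 7000 7000 1187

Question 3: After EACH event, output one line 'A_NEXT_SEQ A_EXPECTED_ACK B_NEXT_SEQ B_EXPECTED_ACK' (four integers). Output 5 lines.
1035 7000 7000 1000
1187 7000 7000 1000
1187 7000 7000 1187
1187 7000 7000 1187
1187 7000 7000 1187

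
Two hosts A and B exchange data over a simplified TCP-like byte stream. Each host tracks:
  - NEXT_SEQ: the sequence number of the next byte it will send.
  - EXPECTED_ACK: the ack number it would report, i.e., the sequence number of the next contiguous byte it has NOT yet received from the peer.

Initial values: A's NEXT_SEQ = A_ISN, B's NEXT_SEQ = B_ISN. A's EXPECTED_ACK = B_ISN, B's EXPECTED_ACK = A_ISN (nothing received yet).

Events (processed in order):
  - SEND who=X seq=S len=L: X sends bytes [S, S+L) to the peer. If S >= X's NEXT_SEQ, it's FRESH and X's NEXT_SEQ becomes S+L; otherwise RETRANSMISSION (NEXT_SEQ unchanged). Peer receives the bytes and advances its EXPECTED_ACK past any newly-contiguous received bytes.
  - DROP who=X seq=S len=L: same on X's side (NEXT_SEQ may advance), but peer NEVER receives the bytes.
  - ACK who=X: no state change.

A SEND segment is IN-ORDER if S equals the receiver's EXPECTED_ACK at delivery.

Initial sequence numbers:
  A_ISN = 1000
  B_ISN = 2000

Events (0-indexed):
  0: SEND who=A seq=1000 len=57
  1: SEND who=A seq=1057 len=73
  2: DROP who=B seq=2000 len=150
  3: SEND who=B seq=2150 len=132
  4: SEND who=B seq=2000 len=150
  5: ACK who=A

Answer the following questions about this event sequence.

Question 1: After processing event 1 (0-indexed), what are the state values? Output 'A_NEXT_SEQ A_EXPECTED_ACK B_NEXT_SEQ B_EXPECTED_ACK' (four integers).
After event 0: A_seq=1057 A_ack=2000 B_seq=2000 B_ack=1057
After event 1: A_seq=1130 A_ack=2000 B_seq=2000 B_ack=1130

1130 2000 2000 1130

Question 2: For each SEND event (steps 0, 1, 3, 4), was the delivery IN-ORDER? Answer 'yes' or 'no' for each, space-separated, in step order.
Answer: yes yes no yes

Derivation:
Step 0: SEND seq=1000 -> in-order
Step 1: SEND seq=1057 -> in-order
Step 3: SEND seq=2150 -> out-of-order
Step 4: SEND seq=2000 -> in-order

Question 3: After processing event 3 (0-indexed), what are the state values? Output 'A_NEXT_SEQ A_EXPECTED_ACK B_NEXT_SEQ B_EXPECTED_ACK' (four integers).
After event 0: A_seq=1057 A_ack=2000 B_seq=2000 B_ack=1057
After event 1: A_seq=1130 A_ack=2000 B_seq=2000 B_ack=1130
After event 2: A_seq=1130 A_ack=2000 B_seq=2150 B_ack=1130
After event 3: A_seq=1130 A_ack=2000 B_seq=2282 B_ack=1130

1130 2000 2282 1130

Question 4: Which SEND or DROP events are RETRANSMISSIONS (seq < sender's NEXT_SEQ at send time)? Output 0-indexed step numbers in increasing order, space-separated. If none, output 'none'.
Step 0: SEND seq=1000 -> fresh
Step 1: SEND seq=1057 -> fresh
Step 2: DROP seq=2000 -> fresh
Step 3: SEND seq=2150 -> fresh
Step 4: SEND seq=2000 -> retransmit

Answer: 4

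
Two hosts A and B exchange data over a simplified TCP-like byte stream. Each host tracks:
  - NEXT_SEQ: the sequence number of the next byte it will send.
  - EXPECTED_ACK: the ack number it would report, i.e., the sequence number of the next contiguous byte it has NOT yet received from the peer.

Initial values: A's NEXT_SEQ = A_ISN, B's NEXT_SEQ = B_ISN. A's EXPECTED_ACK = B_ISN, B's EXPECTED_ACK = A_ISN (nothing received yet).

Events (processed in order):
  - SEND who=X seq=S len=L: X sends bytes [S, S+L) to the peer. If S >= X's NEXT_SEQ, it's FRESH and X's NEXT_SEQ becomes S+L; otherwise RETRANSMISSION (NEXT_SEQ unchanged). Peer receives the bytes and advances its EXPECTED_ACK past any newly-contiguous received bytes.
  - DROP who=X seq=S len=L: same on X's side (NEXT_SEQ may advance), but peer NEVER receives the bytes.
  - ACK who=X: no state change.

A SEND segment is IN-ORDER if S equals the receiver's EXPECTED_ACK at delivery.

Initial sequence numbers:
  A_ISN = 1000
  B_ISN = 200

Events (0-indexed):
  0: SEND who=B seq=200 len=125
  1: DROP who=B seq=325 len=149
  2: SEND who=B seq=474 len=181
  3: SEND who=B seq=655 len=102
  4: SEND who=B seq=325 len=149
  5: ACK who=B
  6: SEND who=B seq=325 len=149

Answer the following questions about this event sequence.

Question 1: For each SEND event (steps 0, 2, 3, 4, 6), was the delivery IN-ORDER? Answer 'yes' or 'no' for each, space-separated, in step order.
Step 0: SEND seq=200 -> in-order
Step 2: SEND seq=474 -> out-of-order
Step 3: SEND seq=655 -> out-of-order
Step 4: SEND seq=325 -> in-order
Step 6: SEND seq=325 -> out-of-order

Answer: yes no no yes no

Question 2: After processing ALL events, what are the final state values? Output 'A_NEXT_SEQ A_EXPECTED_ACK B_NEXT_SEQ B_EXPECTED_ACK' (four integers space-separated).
Answer: 1000 757 757 1000

Derivation:
After event 0: A_seq=1000 A_ack=325 B_seq=325 B_ack=1000
After event 1: A_seq=1000 A_ack=325 B_seq=474 B_ack=1000
After event 2: A_seq=1000 A_ack=325 B_seq=655 B_ack=1000
After event 3: A_seq=1000 A_ack=325 B_seq=757 B_ack=1000
After event 4: A_seq=1000 A_ack=757 B_seq=757 B_ack=1000
After event 5: A_seq=1000 A_ack=757 B_seq=757 B_ack=1000
After event 6: A_seq=1000 A_ack=757 B_seq=757 B_ack=1000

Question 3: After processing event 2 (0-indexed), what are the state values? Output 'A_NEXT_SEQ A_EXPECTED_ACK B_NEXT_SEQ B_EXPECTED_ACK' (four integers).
After event 0: A_seq=1000 A_ack=325 B_seq=325 B_ack=1000
After event 1: A_seq=1000 A_ack=325 B_seq=474 B_ack=1000
After event 2: A_seq=1000 A_ack=325 B_seq=655 B_ack=1000

1000 325 655 1000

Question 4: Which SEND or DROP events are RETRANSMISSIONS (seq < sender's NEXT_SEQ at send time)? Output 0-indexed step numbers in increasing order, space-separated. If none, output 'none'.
Step 0: SEND seq=200 -> fresh
Step 1: DROP seq=325 -> fresh
Step 2: SEND seq=474 -> fresh
Step 3: SEND seq=655 -> fresh
Step 4: SEND seq=325 -> retransmit
Step 6: SEND seq=325 -> retransmit

Answer: 4 6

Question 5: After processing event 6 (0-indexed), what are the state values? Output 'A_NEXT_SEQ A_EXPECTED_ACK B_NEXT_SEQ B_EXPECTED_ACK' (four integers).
After event 0: A_seq=1000 A_ack=325 B_seq=325 B_ack=1000
After event 1: A_seq=1000 A_ack=325 B_seq=474 B_ack=1000
After event 2: A_seq=1000 A_ack=325 B_seq=655 B_ack=1000
After event 3: A_seq=1000 A_ack=325 B_seq=757 B_ack=1000
After event 4: A_seq=1000 A_ack=757 B_seq=757 B_ack=1000
After event 5: A_seq=1000 A_ack=757 B_seq=757 B_ack=1000
After event 6: A_seq=1000 A_ack=757 B_seq=757 B_ack=1000

1000 757 757 1000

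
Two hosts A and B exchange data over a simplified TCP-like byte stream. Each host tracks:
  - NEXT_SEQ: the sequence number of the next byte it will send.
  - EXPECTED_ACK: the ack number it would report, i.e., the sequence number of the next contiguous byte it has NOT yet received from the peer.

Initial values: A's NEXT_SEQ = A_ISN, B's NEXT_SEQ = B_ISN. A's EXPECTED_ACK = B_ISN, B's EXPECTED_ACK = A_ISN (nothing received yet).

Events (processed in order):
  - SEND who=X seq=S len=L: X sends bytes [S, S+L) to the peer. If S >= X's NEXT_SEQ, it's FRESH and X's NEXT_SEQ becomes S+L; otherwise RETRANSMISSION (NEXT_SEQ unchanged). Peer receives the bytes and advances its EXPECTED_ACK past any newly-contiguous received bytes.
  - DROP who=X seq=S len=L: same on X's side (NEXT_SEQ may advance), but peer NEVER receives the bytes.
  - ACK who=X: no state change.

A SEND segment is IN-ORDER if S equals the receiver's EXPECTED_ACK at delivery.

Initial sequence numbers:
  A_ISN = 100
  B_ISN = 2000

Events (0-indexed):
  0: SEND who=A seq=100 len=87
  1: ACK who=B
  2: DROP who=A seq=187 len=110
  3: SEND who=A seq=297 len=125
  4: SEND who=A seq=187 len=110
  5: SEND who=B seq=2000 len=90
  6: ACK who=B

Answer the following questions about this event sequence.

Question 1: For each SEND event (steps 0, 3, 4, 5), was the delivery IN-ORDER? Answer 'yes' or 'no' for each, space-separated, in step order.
Step 0: SEND seq=100 -> in-order
Step 3: SEND seq=297 -> out-of-order
Step 4: SEND seq=187 -> in-order
Step 5: SEND seq=2000 -> in-order

Answer: yes no yes yes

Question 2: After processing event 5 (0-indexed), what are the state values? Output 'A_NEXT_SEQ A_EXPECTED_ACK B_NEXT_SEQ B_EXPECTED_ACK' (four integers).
After event 0: A_seq=187 A_ack=2000 B_seq=2000 B_ack=187
After event 1: A_seq=187 A_ack=2000 B_seq=2000 B_ack=187
After event 2: A_seq=297 A_ack=2000 B_seq=2000 B_ack=187
After event 3: A_seq=422 A_ack=2000 B_seq=2000 B_ack=187
After event 4: A_seq=422 A_ack=2000 B_seq=2000 B_ack=422
After event 5: A_seq=422 A_ack=2090 B_seq=2090 B_ack=422

422 2090 2090 422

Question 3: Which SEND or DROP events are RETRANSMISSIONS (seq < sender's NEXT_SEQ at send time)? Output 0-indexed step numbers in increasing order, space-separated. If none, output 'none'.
Answer: 4

Derivation:
Step 0: SEND seq=100 -> fresh
Step 2: DROP seq=187 -> fresh
Step 3: SEND seq=297 -> fresh
Step 4: SEND seq=187 -> retransmit
Step 5: SEND seq=2000 -> fresh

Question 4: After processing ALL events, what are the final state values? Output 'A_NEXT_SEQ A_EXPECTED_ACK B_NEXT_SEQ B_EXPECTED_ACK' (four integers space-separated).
Answer: 422 2090 2090 422

Derivation:
After event 0: A_seq=187 A_ack=2000 B_seq=2000 B_ack=187
After event 1: A_seq=187 A_ack=2000 B_seq=2000 B_ack=187
After event 2: A_seq=297 A_ack=2000 B_seq=2000 B_ack=187
After event 3: A_seq=422 A_ack=2000 B_seq=2000 B_ack=187
After event 4: A_seq=422 A_ack=2000 B_seq=2000 B_ack=422
After event 5: A_seq=422 A_ack=2090 B_seq=2090 B_ack=422
After event 6: A_seq=422 A_ack=2090 B_seq=2090 B_ack=422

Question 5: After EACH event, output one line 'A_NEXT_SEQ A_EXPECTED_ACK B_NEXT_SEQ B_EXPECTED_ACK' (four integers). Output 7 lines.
187 2000 2000 187
187 2000 2000 187
297 2000 2000 187
422 2000 2000 187
422 2000 2000 422
422 2090 2090 422
422 2090 2090 422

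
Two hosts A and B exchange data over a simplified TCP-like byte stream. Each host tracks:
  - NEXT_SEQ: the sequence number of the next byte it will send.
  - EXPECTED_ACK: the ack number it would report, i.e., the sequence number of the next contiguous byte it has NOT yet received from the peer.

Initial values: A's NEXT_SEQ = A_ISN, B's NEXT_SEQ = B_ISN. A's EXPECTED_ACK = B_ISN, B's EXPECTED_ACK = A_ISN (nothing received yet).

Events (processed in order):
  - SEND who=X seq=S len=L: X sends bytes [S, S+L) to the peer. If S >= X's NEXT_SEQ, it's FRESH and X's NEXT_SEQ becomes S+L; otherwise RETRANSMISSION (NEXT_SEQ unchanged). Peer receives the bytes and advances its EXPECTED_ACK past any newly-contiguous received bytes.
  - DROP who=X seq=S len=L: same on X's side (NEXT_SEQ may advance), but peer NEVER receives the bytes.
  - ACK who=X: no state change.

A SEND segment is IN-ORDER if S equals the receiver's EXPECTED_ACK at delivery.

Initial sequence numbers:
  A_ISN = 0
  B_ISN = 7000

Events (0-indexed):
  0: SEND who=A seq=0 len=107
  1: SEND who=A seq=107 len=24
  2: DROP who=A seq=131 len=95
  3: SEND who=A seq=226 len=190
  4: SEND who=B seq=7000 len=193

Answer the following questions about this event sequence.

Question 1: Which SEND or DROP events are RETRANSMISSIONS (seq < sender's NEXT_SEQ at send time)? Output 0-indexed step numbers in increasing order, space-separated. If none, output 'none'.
Step 0: SEND seq=0 -> fresh
Step 1: SEND seq=107 -> fresh
Step 2: DROP seq=131 -> fresh
Step 3: SEND seq=226 -> fresh
Step 4: SEND seq=7000 -> fresh

Answer: none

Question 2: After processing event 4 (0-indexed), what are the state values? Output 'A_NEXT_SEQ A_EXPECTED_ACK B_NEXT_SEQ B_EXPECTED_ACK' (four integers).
After event 0: A_seq=107 A_ack=7000 B_seq=7000 B_ack=107
After event 1: A_seq=131 A_ack=7000 B_seq=7000 B_ack=131
After event 2: A_seq=226 A_ack=7000 B_seq=7000 B_ack=131
After event 3: A_seq=416 A_ack=7000 B_seq=7000 B_ack=131
After event 4: A_seq=416 A_ack=7193 B_seq=7193 B_ack=131

416 7193 7193 131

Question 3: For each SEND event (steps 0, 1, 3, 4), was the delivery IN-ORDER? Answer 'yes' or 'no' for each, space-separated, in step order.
Step 0: SEND seq=0 -> in-order
Step 1: SEND seq=107 -> in-order
Step 3: SEND seq=226 -> out-of-order
Step 4: SEND seq=7000 -> in-order

Answer: yes yes no yes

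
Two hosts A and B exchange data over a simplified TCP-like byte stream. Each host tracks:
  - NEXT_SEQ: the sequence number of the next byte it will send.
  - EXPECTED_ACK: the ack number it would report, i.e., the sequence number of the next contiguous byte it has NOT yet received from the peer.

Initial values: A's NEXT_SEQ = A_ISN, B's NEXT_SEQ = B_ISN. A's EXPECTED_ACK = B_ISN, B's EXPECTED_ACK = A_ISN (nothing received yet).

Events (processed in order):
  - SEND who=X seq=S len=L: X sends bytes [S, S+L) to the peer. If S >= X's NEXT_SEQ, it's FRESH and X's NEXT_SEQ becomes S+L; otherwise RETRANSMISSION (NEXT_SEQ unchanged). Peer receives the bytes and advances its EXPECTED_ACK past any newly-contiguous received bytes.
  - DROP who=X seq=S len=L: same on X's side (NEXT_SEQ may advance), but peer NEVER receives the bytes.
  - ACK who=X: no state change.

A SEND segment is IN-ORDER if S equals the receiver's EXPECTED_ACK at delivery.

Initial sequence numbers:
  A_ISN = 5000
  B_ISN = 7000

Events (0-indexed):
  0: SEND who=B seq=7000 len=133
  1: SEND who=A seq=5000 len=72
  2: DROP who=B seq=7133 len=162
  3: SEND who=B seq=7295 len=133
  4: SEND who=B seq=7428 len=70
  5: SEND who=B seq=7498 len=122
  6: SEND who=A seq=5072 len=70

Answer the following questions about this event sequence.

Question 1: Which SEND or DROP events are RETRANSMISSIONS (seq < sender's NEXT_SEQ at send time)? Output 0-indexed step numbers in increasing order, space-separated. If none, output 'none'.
Step 0: SEND seq=7000 -> fresh
Step 1: SEND seq=5000 -> fresh
Step 2: DROP seq=7133 -> fresh
Step 3: SEND seq=7295 -> fresh
Step 4: SEND seq=7428 -> fresh
Step 5: SEND seq=7498 -> fresh
Step 6: SEND seq=5072 -> fresh

Answer: none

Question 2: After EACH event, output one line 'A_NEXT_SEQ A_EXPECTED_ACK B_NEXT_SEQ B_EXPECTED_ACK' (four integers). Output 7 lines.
5000 7133 7133 5000
5072 7133 7133 5072
5072 7133 7295 5072
5072 7133 7428 5072
5072 7133 7498 5072
5072 7133 7620 5072
5142 7133 7620 5142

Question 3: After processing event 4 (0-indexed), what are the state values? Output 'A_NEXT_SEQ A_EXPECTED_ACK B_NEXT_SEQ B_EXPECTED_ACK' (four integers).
After event 0: A_seq=5000 A_ack=7133 B_seq=7133 B_ack=5000
After event 1: A_seq=5072 A_ack=7133 B_seq=7133 B_ack=5072
After event 2: A_seq=5072 A_ack=7133 B_seq=7295 B_ack=5072
After event 3: A_seq=5072 A_ack=7133 B_seq=7428 B_ack=5072
After event 4: A_seq=5072 A_ack=7133 B_seq=7498 B_ack=5072

5072 7133 7498 5072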